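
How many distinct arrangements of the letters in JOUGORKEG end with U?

10080

Fix U in the last position and arrange the remaining 8 letters.
Those 8 letters have G appearing twice and O appearing twice, giving (8)!/(2!·2!) = 10080.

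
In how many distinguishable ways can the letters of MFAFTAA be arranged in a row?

The 7 letters of MFAFTAA have repeats: A appearing 3 times and F appearing twice.
So there are 7! / (3!·2!) = 420 distinguishable arrangements.

420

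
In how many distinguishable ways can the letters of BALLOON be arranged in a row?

1260

Letter multiplicities in BALLOON: A×1, B×1, L×2, N×1, O×2.
The number of distinct arrangements is 7!/(2!·2!) = 5040/4 = 1260.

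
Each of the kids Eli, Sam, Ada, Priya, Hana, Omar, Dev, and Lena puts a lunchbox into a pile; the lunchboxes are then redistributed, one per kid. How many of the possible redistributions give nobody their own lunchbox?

14833

Let Aᵢ be the assignments in which kid i gets their own lunchbox. We want the size of the complement of A₁∪…∪A_8.
By inclusion–exclusion this is Σ_{j=0}^{8} (−1)^j C(8,j)·(8−j)!.
Computing: 40320 − 40320 + 20160 − 6720 + 1680 − 336 + 56 − 8 + 1 = 14833.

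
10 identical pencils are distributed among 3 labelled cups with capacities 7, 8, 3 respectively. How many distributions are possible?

By stars and bars, unrestricted non-negative solutions to x_1+…+x_3 = 10 number C(10+2,2) = 66.
Subtract solutions that violate a single cap (substitute x_i' = x_i − (cap_i+1)): x_1 ≥ 8 gives C(4,2) = 6; x_2 ≥ 9 gives C(3,2) = 3; x_3 ≥ 4 gives C(8,2) = 28. Together 37.
No two caps can be exceeded simultaneously, so the pair terms are all 0.
By inclusion–exclusion the count is 66 − 37 + 0 = 29.

29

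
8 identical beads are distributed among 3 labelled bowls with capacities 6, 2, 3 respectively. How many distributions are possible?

9

Without the upper bounds there are C(10,2) = 45 ways to split 8 among 3 bowls.
Subtract solutions that violate a single cap (substitute x_i' = x_i − (cap_i+1)): x_1 ≥ 7 gives C(3,2) = 3; x_2 ≥ 3 gives C(7,2) = 21; x_3 ≥ 4 gives C(6,2) = 15. Together 39.
Add back pairs where two caps are both exceeded: 0 + 0 + 3 = 3.
By inclusion–exclusion the count is 45 − 39 + 3 = 9.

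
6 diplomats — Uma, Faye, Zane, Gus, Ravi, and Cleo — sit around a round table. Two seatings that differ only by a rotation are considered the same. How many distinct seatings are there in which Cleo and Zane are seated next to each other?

Glue Cleo and Zane into a block (2 internal orders). Seating 5 units around a circle gives (4)! arrangements.
So 2 × (4)! = 2 × 24 = 48.

48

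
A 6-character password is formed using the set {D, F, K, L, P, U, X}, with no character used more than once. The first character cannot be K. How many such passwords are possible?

4320

The first character has 7−1 = 6 choices (anything except K).
The remaining 5 characters are filled from the other 6 symbols without repetition: 6 × 5 × 4 × 3 × 2 = 720.
Total: 6 × 720 = 4320.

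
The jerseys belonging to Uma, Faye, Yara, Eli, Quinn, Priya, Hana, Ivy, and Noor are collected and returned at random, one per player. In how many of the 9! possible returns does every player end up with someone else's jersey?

This is the derangement count D_9: permutations of 9 items with no fixed point.
By inclusion–exclusion this is Σ_{j=0}^{9} (−1)^j C(9,j)·(9−j)!.
Computing: 362880 − 362880 + 181440 − 60480 + 15120 − 3024 + 504 − 72 + 9 − 1 = 133496.

133496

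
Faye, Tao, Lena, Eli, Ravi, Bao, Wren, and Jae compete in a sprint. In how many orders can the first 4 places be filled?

There are 8 choices for 1st place, 7 for 2nd, and so on down to 5 for position 4.
That gives 8 × 7 × 6 × 5 = 1680.

1680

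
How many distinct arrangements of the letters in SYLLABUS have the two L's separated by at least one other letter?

7560

There are 8!/(2!·2!) = 10080 arrangements of SYLLABUS in total.
If the two L's are adjacent, glue them into one block, leaving 7 items to arrange: (7)!/(2!) = 2520 ways.
Subtracting, 10080 − 2520 = 7560 arrangements keep the L's apart.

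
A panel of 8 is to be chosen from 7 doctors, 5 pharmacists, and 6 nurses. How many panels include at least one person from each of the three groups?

41811

Total 8-person selections from all 18: C(18,8) = 43758.
Selections missing a whole group: no doctors → C(11,8) = 165; no pharmacists → C(13,8) = 1287; no nurses → C(12,8) = 495.
Add back selections omitting two groups (i.e. drawn from a single group): C(7,8) + C(5,8) + C(6,8) = 0.
By inclusion–exclusion: 43758 − 1947 + 0 = 41811.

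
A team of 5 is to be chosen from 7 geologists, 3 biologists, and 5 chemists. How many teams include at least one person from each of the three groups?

Unrestricted: C(15,5) = 3003 ways to pick any 5 of the 15.
Subtract selections that omit an entire group: no geologists → C(8,5) = 56; no biologists → C(12,5) = 792; no chemists → C(10,5) = 252.
Add back selections omitting two groups (i.e. drawn from a single group): C(7,5) + C(3,5) + C(5,5) = 22.
By inclusion–exclusion: 3003 − 1100 + 22 = 1925.

1925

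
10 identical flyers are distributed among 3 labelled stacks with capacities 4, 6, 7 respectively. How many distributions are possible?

29

By stars and bars, unrestricted non-negative solutions to x_1+…+x_3 = 10 number C(10+2,2) = 66.
Subtract solutions that violate a single cap (substitute x_i' = x_i − (cap_i+1)): x_1 ≥ 5 gives C(7,2) = 21; x_2 ≥ 7 gives C(5,2) = 10; x_3 ≥ 8 gives C(4,2) = 6. Together 37.
No two caps can be exceeded simultaneously, so the pair terms are all 0.
By inclusion–exclusion the count is 66 − 37 + 0 = 29.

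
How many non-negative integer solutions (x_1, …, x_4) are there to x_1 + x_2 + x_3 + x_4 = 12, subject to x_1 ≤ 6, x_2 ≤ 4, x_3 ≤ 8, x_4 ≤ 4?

151

Ignoring the caps, the number of non-negative solutions to x_1+…+x_4 = 12 is C(15,3) = 455.
Subtract solutions that violate a single cap (substitute x_i' = x_i − (cap_i+1)): x_1 ≥ 7 gives C(8,3) = 56; x_2 ≥ 5 gives C(10,3) = 120; x_3 ≥ 9 gives C(6,3) = 20; x_4 ≥ 5 gives C(10,3) = 120. Together 316.
Add back pairs where two caps are both exceeded: 1 + 0 + 1 + 0 + 10 + 0 = 12.
By inclusion–exclusion the count is 455 − 316 + 12 = 151.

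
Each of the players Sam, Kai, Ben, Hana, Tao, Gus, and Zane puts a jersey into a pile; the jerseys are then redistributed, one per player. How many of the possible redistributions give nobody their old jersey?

Count assignments avoiding every fixed point. For any j of the 7 players fixed to their old jersey, the other 7−j can be arranged in (7−j)! ways.
By inclusion–exclusion this is Σ_{j=0}^{7} (−1)^j C(7,j)·(7−j)!.
Computing: 5040 − 5040 + 2520 − 840 + 210 − 42 + 7 − 1 = 1854.

1854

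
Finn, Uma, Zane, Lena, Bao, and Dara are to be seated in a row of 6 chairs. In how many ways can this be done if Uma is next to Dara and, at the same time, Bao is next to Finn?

96

Treat {Uma,Dara} as one block (2 orders) and {Bao,Finn} as another (2 orders).
That leaves 4 units to arrange: 2 × 2 × 4! = 4 × 24 = 96.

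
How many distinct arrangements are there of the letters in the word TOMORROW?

Letter multiplicities in TOMORROW: M×1, O×3, R×2, T×1, W×1.
Dividing 8! = 40320 by 3!·2! = 12 for the repeated letters gives 3360.

3360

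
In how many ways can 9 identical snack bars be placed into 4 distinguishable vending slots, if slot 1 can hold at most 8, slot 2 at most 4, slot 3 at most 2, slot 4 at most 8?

103

Without the upper bounds there are C(12,3) = 220 ways to split 9 among 4 vending slots.
Subtract solutions that violate a single cap (substitute x_i' = x_i − (cap_i+1)): x_1 ≥ 9 gives C(3,3) = 1; x_2 ≥ 5 gives C(7,3) = 35; x_3 ≥ 3 gives C(9,3) = 84; x_4 ≥ 9 gives C(3,3) = 1. Together 121.
Add back pairs where two caps are both exceeded: 0 + 0 + 0 + 4 + 0 + 0 = 4.
By inclusion–exclusion the count is 220 − 121 + 4 = 103.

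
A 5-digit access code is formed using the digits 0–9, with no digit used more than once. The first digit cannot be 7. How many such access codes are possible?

27216

The first digit has 10−1 = 9 choices (anything except 7).
The remaining 4 digits are filled from the other 9 symbols without repetition: 9 × 8 × 7 × 6 = 3024.
Total: 9 × 3024 = 27216.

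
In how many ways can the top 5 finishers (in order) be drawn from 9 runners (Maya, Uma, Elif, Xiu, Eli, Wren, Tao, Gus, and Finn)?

There are 9 choices for 1st place, 8 for 2nd, and so on down to 5 for position 5.
That gives 9 × 8 × 7 × 6 × 5 = 15120.

15120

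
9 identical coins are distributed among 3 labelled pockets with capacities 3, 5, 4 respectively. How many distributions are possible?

10

Ignoring the caps, the number of non-negative solutions to x_1+…+x_3 = 9 is C(11,2) = 55.
Subtract solutions that violate a single cap (substitute x_i' = x_i − (cap_i+1)): x_1 ≥ 4 gives C(7,2) = 21; x_2 ≥ 6 gives C(5,2) = 10; x_3 ≥ 5 gives C(6,2) = 15. Together 46.
Add back pairs where two caps are both exceeded: 0 + 1 + 0 = 1.
By inclusion–exclusion the count is 55 − 46 + 1 = 10.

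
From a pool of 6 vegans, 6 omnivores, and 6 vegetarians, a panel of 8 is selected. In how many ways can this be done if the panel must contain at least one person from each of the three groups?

Total 8-person selections from all 18: C(18,8) = 43758.
Subtract selections that omit an entire group: no vegans → C(12,8) = 495; no omnivores → C(12,8) = 495; no vegetarians → C(12,8) = 495.
Add back selections omitting two groups (i.e. drawn from a single group): C(6,8) + C(6,8) + C(6,8) = 0.
By inclusion–exclusion: 43758 − 1485 + 0 = 42273.

42273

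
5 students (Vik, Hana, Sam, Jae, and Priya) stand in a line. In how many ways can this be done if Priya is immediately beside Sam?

Treat {Priya, Sam} as a single unit. There are 4 units to order, and the pair itself can be ordered 2 ways.
That gives 2 × 4! = 2 × 24 = 48.

48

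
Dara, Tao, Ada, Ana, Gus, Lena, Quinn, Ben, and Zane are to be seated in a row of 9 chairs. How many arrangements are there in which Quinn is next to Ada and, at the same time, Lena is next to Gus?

20160

Treat {Quinn,Ada} as one block (2 orders) and {Lena,Gus} as another (2 orders).
That leaves 7 units to arrange: 2 × 2 × 7! = 4 × 5040 = 20160.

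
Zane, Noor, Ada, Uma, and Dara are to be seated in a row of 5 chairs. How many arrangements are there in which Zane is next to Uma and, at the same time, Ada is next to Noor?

Treat {Zane,Uma} as one block (2 orders) and {Ada,Noor} as another (2 orders).
That leaves 3 units to arrange: 2 × 2 × 3! = 4 × 6 = 24.

24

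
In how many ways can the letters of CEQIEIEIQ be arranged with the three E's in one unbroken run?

Treat the 3 copies of E as a single block. The multiset to arrange is then {EEE, C, I, I, I, Q, Q}, 7 items in all.
That gives (7)!/(3!·2!) = 420 arrangements.

420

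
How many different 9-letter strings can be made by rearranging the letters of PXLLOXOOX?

Letter multiplicities in PXLLOXOOX: L×2, O×3, P×1, X×3.
Dividing 9! = 362880 by 3!·3!·2! = 72 for the repeated letters gives 5040.

5040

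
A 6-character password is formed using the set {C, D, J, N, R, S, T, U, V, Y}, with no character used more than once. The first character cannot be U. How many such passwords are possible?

The first character has 10−1 = 9 choices (anything except U).
The remaining 5 characters are filled from the other 9 symbols without repetition: 9 × 8 × 7 × 6 × 5 = 15120.
Total: 9 × 15120 = 136080.

136080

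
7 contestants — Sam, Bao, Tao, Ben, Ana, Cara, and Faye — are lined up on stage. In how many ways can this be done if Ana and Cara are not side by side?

3600

There are 7! = 5040 arrangements in all. If Ana and Cara are adjacent, merging them into one block gives 2·(6)! = 1440 arrangements.
So 5040 − 1440 = 3600 arrangements keep them apart.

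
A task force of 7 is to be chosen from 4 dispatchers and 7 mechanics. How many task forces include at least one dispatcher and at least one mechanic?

329

With no constraint there are C(11,7) = 330 possible selections.
Selections missing a whole group: no dispatchers → C(7,7) = 1; no mechanics → C(4,7) = 0.
Both groups omitted at once is impossible, so 330 − 1 = 329.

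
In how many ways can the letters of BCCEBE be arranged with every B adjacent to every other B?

30

Treat the 2 copies of B as a single block. The multiset to arrange is then {BB, C, C, E, E}, 5 items in all.
That gives (5)!/(2!·2!) = 30 arrangements.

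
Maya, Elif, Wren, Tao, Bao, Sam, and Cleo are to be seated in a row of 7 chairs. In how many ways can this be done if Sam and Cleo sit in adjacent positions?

Glue Sam and Cleo into one block (2 internal orders), leaving 6 units to arrange in a row.
So the count is 2·(6)! = 1440.

1440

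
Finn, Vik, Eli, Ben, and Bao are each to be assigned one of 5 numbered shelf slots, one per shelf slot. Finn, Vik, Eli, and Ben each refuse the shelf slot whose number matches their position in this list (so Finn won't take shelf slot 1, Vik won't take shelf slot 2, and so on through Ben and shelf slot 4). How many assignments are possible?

Let Aᵢ (for 1 ≤ i ≤ 4) be the placements that put person i in their forbidden shelf slot. Any j of these fix j positions, leaving (5−j)! ways to fill the rest, and there are C(4,j) ways to pick which j.
By inclusion–exclusion, the number of valid placements is Σ_{j=0}^{4} (−1)^j C(4,j)·(5−j)!.
Computing: 120 − 96 + 36 − 8 + 1 = 53.

53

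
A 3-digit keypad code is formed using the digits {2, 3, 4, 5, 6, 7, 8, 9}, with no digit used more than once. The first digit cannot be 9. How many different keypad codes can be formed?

The first digit has 8−1 = 7 choices (anything except 9).
The remaining 2 digits are filled from the other 7 symbols without repetition: 7 × 6 = 42.
Total: 7 × 42 = 294.

294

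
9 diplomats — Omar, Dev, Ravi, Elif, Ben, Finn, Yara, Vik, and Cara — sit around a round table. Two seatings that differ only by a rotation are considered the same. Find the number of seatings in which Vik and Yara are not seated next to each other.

Without the restriction there are (8)! = 40320 seatings.
Those with Vik next to Yara: fuse the pair into one unit and seat 8 units around a circle — 2·(7)! = 10080.
Subtracting, 40320 − 10080 = 30240.

30240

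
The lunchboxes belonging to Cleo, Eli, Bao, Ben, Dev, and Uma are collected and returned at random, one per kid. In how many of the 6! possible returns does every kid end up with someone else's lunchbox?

265

Let Aᵢ be the assignments in which kid i gets their own lunchbox. We want the size of the complement of A₁∪…∪A_6.
By inclusion–exclusion this is Σ_{j=0}^{6} (−1)^j C(6,j)·(6−j)!.
Computing: 720 − 720 + 360 − 120 + 30 − 6 + 1 = 265.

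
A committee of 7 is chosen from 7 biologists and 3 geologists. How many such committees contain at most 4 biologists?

Split by how many biologists are chosen (0 through 4).
Sum: C(7,0)·C(3,7) + C(7,1)·C(3,6) + C(7,2)·C(3,5) + C(7,3)·C(3,4) + C(7,4)·C(3,3) = 0 + 0 + 0 + 0 + 35 = 35.

35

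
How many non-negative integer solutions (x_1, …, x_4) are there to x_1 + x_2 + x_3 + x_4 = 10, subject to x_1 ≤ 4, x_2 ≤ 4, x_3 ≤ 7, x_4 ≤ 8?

161

Ignoring the caps, the number of non-negative solutions to x_1+…+x_4 = 10 is C(13,3) = 286.
Subtract solutions that violate a single cap (substitute x_i' = x_i − (cap_i+1)): x_1 ≥ 5 gives C(8,3) = 56; x_2 ≥ 5 gives C(8,3) = 56; x_3 ≥ 8 gives C(5,3) = 10; x_4 ≥ 9 gives C(4,3) = 4. Together 126.
Add back pairs where two caps are both exceeded: 1 + 0 + 0 + 0 + 0 + 0 = 1.
By inclusion–exclusion the count is 286 − 126 + 1 = 161.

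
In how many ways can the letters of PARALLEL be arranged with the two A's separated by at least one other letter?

2520

There are 8!/(3!·2!) = 3360 arrangements of PARALLEL in total.
If the two A's are adjacent, glue them into one block, leaving 7 items to arrange: (7)!/(3!) = 840 ways.
Subtracting, 3360 − 840 = 2520 arrangements keep the A's apart.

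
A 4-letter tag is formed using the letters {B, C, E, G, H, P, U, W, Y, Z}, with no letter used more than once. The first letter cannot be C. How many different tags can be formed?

The first letter has 10−1 = 9 choices (anything except C).
The remaining 3 letters are filled from the other 9 symbols without repetition: 9 × 8 × 7 = 504.
Total: 9 × 504 = 4536.

4536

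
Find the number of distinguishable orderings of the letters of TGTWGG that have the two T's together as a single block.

20

Treat the 2 copies of T as a single block. The multiset to arrange is then {TT, G, G, G, W}, 5 items in all.
That gives (5)!/(3!) = 20 arrangements.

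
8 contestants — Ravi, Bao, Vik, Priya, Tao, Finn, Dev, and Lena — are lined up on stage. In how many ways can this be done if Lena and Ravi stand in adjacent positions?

10080

Place the 6 others and the Lena-Ravi pair as 7 objects in a line; the pair has 2 internal arrangements.
That gives 2 × 7! = 2 × 5040 = 10080.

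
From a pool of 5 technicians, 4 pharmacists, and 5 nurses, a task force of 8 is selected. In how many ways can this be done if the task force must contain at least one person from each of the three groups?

2940

With no constraint there are C(14,8) = 3003 possible selections.
Selections missing a whole group: no technicians → C(9,8) = 9; no pharmacists → C(10,8) = 45; no nurses → C(9,8) = 9.
Add back selections omitting two groups (i.e. drawn from a single group): C(5,8) + C(4,8) + C(5,8) = 0.
By inclusion–exclusion: 3003 − 63 + 0 = 2940.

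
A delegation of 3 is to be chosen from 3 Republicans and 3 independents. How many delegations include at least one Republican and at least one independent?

Unrestricted: C(6,3) = 20 ways to pick any 3 of the 6.
Selections missing a whole group: no Republicans → C(3,3) = 1; no independents → C(3,3) = 1.
Both groups omitted at once is impossible, so 20 − 2 = 18.

18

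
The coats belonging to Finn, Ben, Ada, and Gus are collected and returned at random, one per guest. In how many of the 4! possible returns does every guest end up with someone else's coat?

9

This is the derangement count D_4: permutations of 4 items with no fixed point.
By inclusion–exclusion this is Σ_{j=0}^{4} (−1)^j C(4,j)·(4−j)!.
Computing: 24 − 24 + 12 − 4 + 1 = 9.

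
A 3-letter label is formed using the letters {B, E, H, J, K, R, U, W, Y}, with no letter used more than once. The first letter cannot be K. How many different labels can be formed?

The first letter has 9−1 = 8 choices (anything except K).
The remaining 2 letters are filled from the other 8 symbols without repetition: 8 × 7 = 56.
Total: 8 × 56 = 448.

448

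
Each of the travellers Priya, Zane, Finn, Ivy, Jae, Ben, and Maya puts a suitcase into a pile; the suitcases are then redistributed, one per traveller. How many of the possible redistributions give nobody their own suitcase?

1854

This is the derangement count D_7: permutations of 7 items with no fixed point.
By inclusion–exclusion this is Σ_{j=0}^{7} (−1)^j C(7,j)·(7−j)!.
Computing: 5040 − 5040 + 2520 − 840 + 210 − 42 + 7 − 1 = 1854.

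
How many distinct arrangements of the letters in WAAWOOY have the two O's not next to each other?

There are 7!/(2!·2!·2!) = 630 arrangements of WAAWOOY in total.
Arrangements with the O's together: treat OO as one letter, giving (6)!/(2!·2!) = 180.
Subtracting, 630 − 180 = 450 arrangements keep the O's apart.

450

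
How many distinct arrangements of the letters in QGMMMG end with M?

30

Fix M in the last position and arrange the remaining 5 letters.
Those 5 letters have G appearing twice and M appearing twice, giving (5)!/(2!·2!) = 30.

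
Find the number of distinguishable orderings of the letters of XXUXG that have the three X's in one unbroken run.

Treat the 3 copies of X as a single block. The multiset to arrange is then {XXX, G, U}, 3 items in all.
All 3 items are distinct, so there are (3)! = 6 arrangements.

6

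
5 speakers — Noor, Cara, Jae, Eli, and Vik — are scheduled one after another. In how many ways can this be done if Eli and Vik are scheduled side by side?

48

Glue Eli and Vik into one block (2 internal orders), leaving 4 units to arrange in a row.
That gives 2 × 4! = 2 × 24 = 48.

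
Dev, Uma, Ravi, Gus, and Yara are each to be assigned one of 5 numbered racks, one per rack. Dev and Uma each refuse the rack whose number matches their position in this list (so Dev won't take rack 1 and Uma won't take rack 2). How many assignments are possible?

Let Aᵢ (for i ∈ {1, 2}) be the placements that put person i in their forbidden rack. Any j of these fix j positions, leaving (5−j)! ways to fill the rest, and there are C(2,j) ways to pick which j.
By inclusion–exclusion, the number of valid placements is Σ_{j=0}^{2} (−1)^j C(2,j)·(5−j)!.
Computing: 120 − 48 + 6 = 78.

78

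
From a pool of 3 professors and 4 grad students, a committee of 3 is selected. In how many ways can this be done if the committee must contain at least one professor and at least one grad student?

With no constraint there are C(7,3) = 35 possible selections.
Selections missing a whole group: no professors → C(4,3) = 4; no grad students → C(3,3) = 1.
Both groups omitted at once is impossible, so 35 − 5 = 30.

30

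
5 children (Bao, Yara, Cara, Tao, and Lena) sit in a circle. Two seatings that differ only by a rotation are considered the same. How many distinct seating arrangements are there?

Around a circle, 5 distinct people have 5!/5 = (4)! = 24 rotationally distinct seatings.

24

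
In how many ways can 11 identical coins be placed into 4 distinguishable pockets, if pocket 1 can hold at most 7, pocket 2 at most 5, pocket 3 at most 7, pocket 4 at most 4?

Ignoring the caps, the number of non-negative solutions to x_1+…+x_4 = 11 is C(14,3) = 364.
Subtract solutions that violate a single cap (substitute x_i' = x_i − (cap_i+1)): x_1 ≥ 8 gives C(6,3) = 20; x_2 ≥ 6 gives C(8,3) = 56; x_3 ≥ 8 gives C(6,3) = 20; x_4 ≥ 5 gives C(9,3) = 84. Together 180.
Add back pairs where two caps are both exceeded: 0 + 0 + 0 + 0 + 1 + 0 = 1.
By inclusion–exclusion the count is 364 − 180 + 1 = 185.

185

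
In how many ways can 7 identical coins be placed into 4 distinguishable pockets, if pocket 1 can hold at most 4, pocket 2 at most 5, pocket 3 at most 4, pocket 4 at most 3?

76

Without the upper bounds there are C(10,3) = 120 ways to split 7 among 4 pockets.
Subtract solutions that violate a single cap (substitute x_i' = x_i − (cap_i+1)): x_1 ≥ 5 gives C(5,3) = 10; x_2 ≥ 6 gives C(4,3) = 4; x_3 ≥ 5 gives C(5,3) = 10; x_4 ≥ 4 gives C(6,3) = 20. Together 44.
No two caps can be exceeded simultaneously, so the pair terms are all 0.
By inclusion–exclusion the count is 120 − 44 + 0 = 76.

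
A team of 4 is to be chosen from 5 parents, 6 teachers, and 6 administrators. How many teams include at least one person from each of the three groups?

With no constraint there are C(17,4) = 2380 possible selections.
Selections missing a whole group: no parents → C(12,4) = 495; no teachers → C(11,4) = 330; no administrators → C(11,4) = 330.
Add back selections omitting two groups (i.e. drawn from a single group): C(5,4) + C(6,4) + C(6,4) = 35.
By inclusion–exclusion: 2380 − 1155 + 35 = 1260.

1260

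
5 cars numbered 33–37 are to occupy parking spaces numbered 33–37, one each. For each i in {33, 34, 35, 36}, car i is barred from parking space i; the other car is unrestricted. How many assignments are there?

Let Aᵢ (for 33 ≤ i ≤ 36) be the placements that put car i in its forbidden parking space. Any j of these fix j positions, leaving (5−j)! ways to fill the rest, and there are C(4,j) ways to pick which j.
By inclusion–exclusion, the number of valid placements is Σ_{j=0}^{4} (−1)^j C(4,j)·(5−j)!.
Computing: 120 − 96 + 36 − 8 + 1 = 53.

53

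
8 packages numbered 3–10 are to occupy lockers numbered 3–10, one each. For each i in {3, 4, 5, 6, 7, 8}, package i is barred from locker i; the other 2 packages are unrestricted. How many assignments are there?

18806

Let Aᵢ (for 3 ≤ i ≤ 8) be the placements that put package i in its forbidden locker. Any j of these fix j positions, leaving (8−j)! ways to fill the rest, and there are C(6,j) ways to pick which j.
By inclusion–exclusion, the number of valid placements is Σ_{j=0}^{6} (−1)^j C(6,j)·(8−j)!.
Computing: 40320 − 30240 + 10800 − 2400 + 360 − 36 + 2 = 18806.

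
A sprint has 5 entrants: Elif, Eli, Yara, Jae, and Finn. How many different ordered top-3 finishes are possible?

60

There are 5 choices for 1st place, 4 for 2nd, and 3 for 3rd.
That gives 5 × 4 × 3 = 60.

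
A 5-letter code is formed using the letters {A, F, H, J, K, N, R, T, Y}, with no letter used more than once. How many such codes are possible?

15120

Choose and order 5 of the 9 symbols: the first letter has 9 options, the next 8, and so on down to 5.
That product is 9 × 8 × 7 × 6 × 5 = 15120.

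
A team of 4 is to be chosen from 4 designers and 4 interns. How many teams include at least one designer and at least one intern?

68

Total 4-person selections from all 8: C(8,4) = 70.
Selections missing a whole group: no designers → C(4,4) = 1; no interns → C(4,4) = 1.
Both groups omitted at once is impossible, so 70 − 2 = 68.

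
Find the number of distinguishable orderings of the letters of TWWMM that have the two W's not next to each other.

Total arrangements of TWWMM: 5!/(2!·2!) = 30.
Arrangements with the W's together: treat WW as one letter, giving (4)!/(2!) = 12.
Subtracting, 30 − 12 = 18 arrangements keep the W's apart.

18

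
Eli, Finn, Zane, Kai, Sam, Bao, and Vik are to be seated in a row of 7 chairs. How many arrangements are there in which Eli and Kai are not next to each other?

3600

There are 7! = 5040 arrangements in all. If Eli and Kai are adjacent, merging them into one block gives 2·(6)! = 1440 arrangements.
So 5040 − 1440 = 3600 arrangements keep them apart.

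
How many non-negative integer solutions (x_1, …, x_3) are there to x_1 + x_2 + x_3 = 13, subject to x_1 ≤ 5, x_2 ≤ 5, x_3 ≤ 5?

Without the upper bounds there are C(15,2) = 105 ways to split 13 among 3 variables.
Subtract solutions that violate a single cap (substitute x_i' = x_i − (cap_i+1)): x_1 ≥ 6 gives C(9,2) = 36; x_2 ≥ 6 gives C(9,2) = 36; x_3 ≥ 6 gives C(9,2) = 36. Together 108.
Add back pairs where two caps are both exceeded: 3 + 3 + 3 = 9.
By inclusion–exclusion the count is 105 − 108 + 9 = 6.

6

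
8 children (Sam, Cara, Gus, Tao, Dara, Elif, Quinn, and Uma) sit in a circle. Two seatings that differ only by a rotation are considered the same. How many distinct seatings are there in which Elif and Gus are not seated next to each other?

3600

Without the restriction there are (7)! = 5040 seatings.
Those with Elif next to Gus: fuse the pair into one unit and seat 7 units around a circle — 2·(6)! = 1440.
Subtracting, 5040 − 1440 = 3600.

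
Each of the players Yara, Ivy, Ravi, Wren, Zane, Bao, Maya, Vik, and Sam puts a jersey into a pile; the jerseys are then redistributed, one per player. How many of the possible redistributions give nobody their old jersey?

133496

Count assignments avoiding every fixed point. For any j of the 9 players fixed to their old jersey, the other 9−j can be arranged in (9−j)! ways.
By inclusion–exclusion this is Σ_{j=0}^{9} (−1)^j C(9,j)·(9−j)!.
Computing: 362880 − 362880 + 181440 − 60480 + 15120 − 3024 + 504 − 72 + 9 − 1 = 133496.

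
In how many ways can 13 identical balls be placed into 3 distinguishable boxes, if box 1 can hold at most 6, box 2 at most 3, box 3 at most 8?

14

Without the upper bounds there are C(15,2) = 105 ways to split 13 among 3 boxes.
Subtract solutions that violate a single cap (substitute x_i' = x_i − (cap_i+1)): x_1 ≥ 7 gives C(8,2) = 28; x_2 ≥ 4 gives C(11,2) = 55; x_3 ≥ 9 gives C(6,2) = 15. Together 98.
Add back pairs where two caps are both exceeded: 6 + 0 + 1 = 7.
By inclusion–exclusion the count is 105 − 98 + 7 = 14.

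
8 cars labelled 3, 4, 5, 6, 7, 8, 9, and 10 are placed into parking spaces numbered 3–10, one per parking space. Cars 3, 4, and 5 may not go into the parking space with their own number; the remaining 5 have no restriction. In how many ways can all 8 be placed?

Let Aᵢ (for i ∈ {3, 4, 5}) be the placements that put car i in its forbidden parking space. Any j of these fix j positions, leaving (8−j)! ways to fill the rest, and there are C(3,j) ways to pick which j.
By inclusion–exclusion, the number of valid placements is Σ_{j=0}^{3} (−1)^j C(3,j)·(8−j)!.
Computing: 40320 − 15120 + 2160 − 120 = 27240.

27240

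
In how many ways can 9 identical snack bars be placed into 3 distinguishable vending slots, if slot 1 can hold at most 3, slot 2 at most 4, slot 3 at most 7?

17

Without the upper bounds there are C(11,2) = 55 ways to split 9 among 3 vending slots.
Subtract solutions that violate a single cap (substitute x_i' = x_i − (cap_i+1)): x_1 ≥ 4 gives C(7,2) = 21; x_2 ≥ 5 gives C(6,2) = 15; x_3 ≥ 8 gives C(3,2) = 3. Together 39.
Add back pairs where two caps are both exceeded: 1 + 0 + 0 = 1.
By inclusion–exclusion the count is 55 − 39 + 1 = 17.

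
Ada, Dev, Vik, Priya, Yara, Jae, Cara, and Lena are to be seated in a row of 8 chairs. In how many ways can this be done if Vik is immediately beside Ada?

Place the 6 others and the Vik-Ada pair as 7 objects in a line; the pair has 2 internal arrangements.
So the count is 2·(7)! = 10080.

10080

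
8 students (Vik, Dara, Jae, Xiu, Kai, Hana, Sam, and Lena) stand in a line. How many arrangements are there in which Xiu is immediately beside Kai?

Treat {Xiu, Kai} as a single unit. There are 7 units to order, and the pair itself can be ordered 2 ways.
So the count is 2·(7)! = 10080.

10080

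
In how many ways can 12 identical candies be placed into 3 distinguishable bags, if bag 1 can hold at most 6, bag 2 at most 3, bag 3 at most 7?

14

Without the upper bounds there are C(14,2) = 91 ways to split 12 among 3 bags.
Subtract solutions that violate a single cap (substitute x_i' = x_i − (cap_i+1)): x_1 ≥ 7 gives C(7,2) = 21; x_2 ≥ 4 gives C(10,2) = 45; x_3 ≥ 8 gives C(6,2) = 15. Together 81.
Add back pairs where two caps are both exceeded: 3 + 0 + 1 = 4.
By inclusion–exclusion the count is 91 − 81 + 4 = 14.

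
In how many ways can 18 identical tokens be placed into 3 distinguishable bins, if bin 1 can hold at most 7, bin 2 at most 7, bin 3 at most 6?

6

By stars and bars, unrestricted non-negative solutions to x_1+…+x_3 = 18 number C(18+2,2) = 190.
Subtract solutions that violate a single cap (substitute x_i' = x_i − (cap_i+1)): x_1 ≥ 8 gives C(12,2) = 66; x_2 ≥ 8 gives C(12,2) = 66; x_3 ≥ 7 gives C(13,2) = 78. Together 210.
Add back pairs where two caps are both exceeded: 6 + 10 + 10 = 26.
By inclusion–exclusion the count is 190 − 210 + 26 = 6.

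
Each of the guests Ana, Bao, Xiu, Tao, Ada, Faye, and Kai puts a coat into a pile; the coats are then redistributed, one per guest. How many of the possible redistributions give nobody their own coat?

Count assignments avoiding every fixed point. For any j of the 7 guests fixed to their own coat, the other 7−j can be arranged in (7−j)! ways.
By inclusion–exclusion this is Σ_{j=0}^{7} (−1)^j C(7,j)·(7−j)!.
Computing: 5040 − 5040 + 2520 − 840 + 210 − 42 + 7 − 1 = 1854.

1854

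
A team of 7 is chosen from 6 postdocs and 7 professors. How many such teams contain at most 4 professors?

1358

Split by how many professors are chosen (0 through 4).
Sum: C(7,0)·C(6,7) + C(7,1)·C(6,6) + C(7,2)·C(6,5) + C(7,3)·C(6,4) + C(7,4)·C(6,3) = 0 + 7 + 126 + 525 + 700 = 1358.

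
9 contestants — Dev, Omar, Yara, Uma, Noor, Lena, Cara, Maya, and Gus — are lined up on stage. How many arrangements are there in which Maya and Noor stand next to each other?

Treat {Maya, Noor} as a single unit. There are 8 units to order, and the pair itself can be ordered 2 ways.
That gives 2 × 8! = 2 × 40320 = 80640.

80640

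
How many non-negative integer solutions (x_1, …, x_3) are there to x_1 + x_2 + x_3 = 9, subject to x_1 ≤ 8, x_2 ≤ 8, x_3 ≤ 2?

Without the upper bounds there are C(11,2) = 55 ways to split 9 among 3 variables.
Subtract solutions that violate a single cap (substitute x_i' = x_i − (cap_i+1)): x_1 ≥ 9 gives C(2,2) = 1; x_2 ≥ 9 gives C(2,2) = 1; x_3 ≥ 3 gives C(8,2) = 28. Together 30.
No two caps can be exceeded simultaneously, so the pair terms are all 0.
By inclusion–exclusion the count is 55 − 30 + 0 = 25.

25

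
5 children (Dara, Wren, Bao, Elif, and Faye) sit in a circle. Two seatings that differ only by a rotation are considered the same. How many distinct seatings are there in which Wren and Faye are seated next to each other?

12

Treat {Wren, Faye} as one unit (2 internal orders) and seat the resulting 4 units around the table: (3)! circular arrangements.
So 2 × (3)! = 2 × 6 = 12.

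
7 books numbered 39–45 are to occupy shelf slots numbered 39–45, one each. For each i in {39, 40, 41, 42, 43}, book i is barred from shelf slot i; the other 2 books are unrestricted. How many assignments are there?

2428

Let Aᵢ (for 39 ≤ i ≤ 43) be the placements that put book i in its forbidden shelf slot. Any j of these fix j positions, leaving (7−j)! ways to fill the rest, and there are C(5,j) ways to pick which j.
By inclusion–exclusion, the number of valid placements is Σ_{j=0}^{5} (−1)^j C(5,j)·(7−j)!.
Computing: 5040 − 3600 + 1200 − 240 + 30 − 2 = 2428.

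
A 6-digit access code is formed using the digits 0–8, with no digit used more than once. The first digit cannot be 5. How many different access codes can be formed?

53760

The first digit has 9−1 = 8 choices (anything except 5).
The remaining 5 digits are filled from the other 8 symbols without repetition: 8 × 7 × 6 × 5 × 4 = 6720.
Total: 8 × 6720 = 53760.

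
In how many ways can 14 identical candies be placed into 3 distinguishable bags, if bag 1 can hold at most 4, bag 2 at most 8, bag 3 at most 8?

By stars and bars, unrestricted non-negative solutions to x_1+…+x_3 = 14 number C(14+2,2) = 120.
Subtract solutions that violate a single cap (substitute x_i' = x_i − (cap_i+1)): x_1 ≥ 5 gives C(11,2) = 55; x_2 ≥ 9 gives C(7,2) = 21; x_3 ≥ 9 gives C(7,2) = 21. Together 97.
Add back pairs where two caps are both exceeded: 1 + 1 + 0 = 2.
By inclusion–exclusion the count is 120 − 97 + 2 = 25.

25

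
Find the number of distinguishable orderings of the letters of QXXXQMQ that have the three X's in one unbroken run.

20

Treat the 3 copies of X as a single block. The multiset to arrange is then {XXX, M, Q, Q, Q}, 5 items in all.
That gives (5)!/(3!) = 20 arrangements.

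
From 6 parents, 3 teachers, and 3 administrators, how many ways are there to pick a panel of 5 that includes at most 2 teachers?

Split by how many teachers are chosen (0 through 2).
Sum: C(3,0)·C(9,5) + C(3,1)·C(9,4) + C(3,2)·C(9,3) = 126 + 378 + 252 = 756.

756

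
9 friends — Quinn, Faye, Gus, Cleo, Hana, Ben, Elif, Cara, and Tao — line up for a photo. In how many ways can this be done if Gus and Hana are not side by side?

Of the 9! = 362880 arrangements, those with Gus and Hana adjacent number 2 × 8! = 80640 (treat the pair as a block with 2 internal orders).
So 362880 − 80640 = 282240 arrangements keep them apart.

282240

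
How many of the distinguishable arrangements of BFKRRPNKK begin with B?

Fix B in the first position and arrange the remaining 8 letters.
Those 8 letters have K appearing 3 times and R appearing twice, giving (8)!/(3!·2!) = 3360.

3360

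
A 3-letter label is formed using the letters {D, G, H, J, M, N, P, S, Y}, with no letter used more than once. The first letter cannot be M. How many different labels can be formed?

448

The first letter has 9−1 = 8 choices (anything except M).
The remaining 2 letters are filled from the other 8 symbols without repetition: 8 × 7 = 56.
Total: 8 × 56 = 448.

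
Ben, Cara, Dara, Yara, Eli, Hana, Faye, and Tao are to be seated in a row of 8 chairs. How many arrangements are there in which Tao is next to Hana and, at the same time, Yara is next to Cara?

Treat {Tao,Hana} as one block (2 orders) and {Yara,Cara} as another (2 orders).
That leaves 6 units to arrange: 2 × 2 × 6! = 4 × 720 = 2880.

2880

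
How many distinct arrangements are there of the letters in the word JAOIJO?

180

JAOIJO has 6 letters with J appearing twice and O appearing twice.
Dividing 6! = 720 by 2!·2! = 4 for the repeated letters gives 180.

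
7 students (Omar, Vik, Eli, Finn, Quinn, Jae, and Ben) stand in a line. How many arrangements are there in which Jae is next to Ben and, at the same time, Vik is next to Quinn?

480

Treat {Jae,Ben} as one block (2 orders) and {Vik,Quinn} as another (2 orders).
That leaves 5 units to arrange: 2 × 2 × 5! = 4 × 120 = 480.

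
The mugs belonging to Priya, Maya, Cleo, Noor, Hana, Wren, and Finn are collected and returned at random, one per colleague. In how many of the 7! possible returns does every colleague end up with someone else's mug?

1854

This is the derangement count D_7: permutations of 7 items with no fixed point.
By inclusion–exclusion this is Σ_{j=0}^{7} (−1)^j C(7,j)·(7−j)!.
Computing: 5040 − 5040 + 2520 − 840 + 210 − 42 + 7 − 1 = 1854.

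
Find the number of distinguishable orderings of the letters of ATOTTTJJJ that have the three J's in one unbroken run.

Treat the 3 copies of J as a single block. The multiset to arrange is then {JJJ, A, O, T, T, T, T}, 7 items in all.
That gives (7)!/(4!) = 210 arrangements.

210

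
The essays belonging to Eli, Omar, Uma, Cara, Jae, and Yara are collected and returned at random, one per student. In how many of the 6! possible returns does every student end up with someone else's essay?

This is the derangement count D_6: permutations of 6 items with no fixed point.
By inclusion–exclusion this is Σ_{j=0}^{6} (−1)^j C(6,j)·(6−j)!.
Computing: 720 − 720 + 360 − 120 + 30 − 6 + 1 = 265.

265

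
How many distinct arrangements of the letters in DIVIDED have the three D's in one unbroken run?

60

Treat the 3 copies of D as a single block. The multiset to arrange is then {DDD, E, I, I, V}, 5 items in all.
That gives (5)!/(2!) = 60 arrangements.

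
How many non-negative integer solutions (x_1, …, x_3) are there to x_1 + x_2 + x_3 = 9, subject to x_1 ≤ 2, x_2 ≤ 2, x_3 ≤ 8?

Ignoring the caps, the number of non-negative solutions to x_1+…+x_3 = 9 is C(11,2) = 55.
Subtract solutions that violate a single cap (substitute x_i' = x_i − (cap_i+1)): x_1 ≥ 3 gives C(8,2) = 28; x_2 ≥ 3 gives C(8,2) = 28; x_3 ≥ 9 gives C(2,2) = 1. Together 57.
Add back pairs where two caps are both exceeded: 10 + 0 + 0 = 10.
By inclusion–exclusion the count is 55 − 57 + 10 = 8.

8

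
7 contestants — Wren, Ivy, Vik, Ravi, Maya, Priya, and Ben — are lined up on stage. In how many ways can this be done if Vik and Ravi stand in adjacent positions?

1440

Treat {Vik, Ravi} as a single unit. There are 6 units to order, and the pair itself can be ordered 2 ways.
So the count is 2·(6)! = 1440.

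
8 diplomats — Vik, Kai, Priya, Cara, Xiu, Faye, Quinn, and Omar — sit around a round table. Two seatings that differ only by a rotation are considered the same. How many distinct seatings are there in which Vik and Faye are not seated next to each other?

Without the restriction there are (7)! = 5040 seatings.
Seatings with Vik beside Faye: treat them as a block with 2 internal orders, giving 2 × (6)! = 1440.
Subtracting, 5040 − 1440 = 3600.

3600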